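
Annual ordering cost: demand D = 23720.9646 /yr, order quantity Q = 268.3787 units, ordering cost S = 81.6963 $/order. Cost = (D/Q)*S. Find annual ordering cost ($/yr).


Number of orders = D/Q = 88.3862
Cost = 88.3862 * 81.6963 = 7220.8228

7220.8228 $/yr


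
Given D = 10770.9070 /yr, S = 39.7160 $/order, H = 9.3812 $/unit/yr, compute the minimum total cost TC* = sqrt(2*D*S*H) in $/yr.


2*D*S*H = 8026129.6093
TC* = sqrt(8026129.6093) = 2833.0425

2833.0425 $/yr


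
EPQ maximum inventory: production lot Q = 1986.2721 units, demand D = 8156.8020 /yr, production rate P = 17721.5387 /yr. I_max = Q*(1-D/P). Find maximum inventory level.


D/P = 0.4603
1 - D/P = 0.5397
I_max = 1986.2721 * 0.5397 = 1072.0384

1072.0384 units


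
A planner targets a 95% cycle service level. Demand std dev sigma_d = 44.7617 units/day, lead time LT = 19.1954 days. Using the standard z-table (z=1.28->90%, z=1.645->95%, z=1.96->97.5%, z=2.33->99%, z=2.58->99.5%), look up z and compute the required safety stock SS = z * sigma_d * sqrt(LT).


From the table, SL = 95% corresponds to z = 1.645
sqrt(LT) = sqrt(19.1954) = 4.3813
SS = 1.645 * 44.7617 * 4.3813 = 322.6050

322.6050 units


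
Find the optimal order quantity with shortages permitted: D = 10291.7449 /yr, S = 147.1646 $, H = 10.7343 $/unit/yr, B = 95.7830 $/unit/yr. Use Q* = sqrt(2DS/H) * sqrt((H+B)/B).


sqrt(2DS/H) = 531.2199
sqrt((H+B)/B) = 1.0545
Q* = 531.2199 * 1.0545 = 560.1962

560.1962 units


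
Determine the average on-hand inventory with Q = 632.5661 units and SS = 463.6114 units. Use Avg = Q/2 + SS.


Q/2 = 316.2831
Avg = 316.2831 + 463.6114 = 779.8945

779.8945 units


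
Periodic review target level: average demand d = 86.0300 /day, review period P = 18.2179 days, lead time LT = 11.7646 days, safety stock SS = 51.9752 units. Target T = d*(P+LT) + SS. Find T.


P + LT = 29.9825
d*(P+LT) = 86.0300 * 29.9825 = 2579.3945
T = 2579.3945 + 51.9752 = 2631.3697

2631.3697 units


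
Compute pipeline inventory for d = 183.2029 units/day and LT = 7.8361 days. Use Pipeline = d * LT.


Pipeline = 183.2029 * 7.8361 = 1435.5962

1435.5962 units


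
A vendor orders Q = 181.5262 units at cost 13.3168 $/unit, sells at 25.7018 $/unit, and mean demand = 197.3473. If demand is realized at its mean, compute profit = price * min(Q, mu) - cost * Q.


Sales at mu = min(181.5262, 197.3473) = 181.5262
Revenue = 25.7018 * 181.5262 = 4665.5501
Total cost = 13.3168 * 181.5262 = 2417.3481
Profit = 4665.5501 - 2417.3481 = 2248.2020

2248.2020 $


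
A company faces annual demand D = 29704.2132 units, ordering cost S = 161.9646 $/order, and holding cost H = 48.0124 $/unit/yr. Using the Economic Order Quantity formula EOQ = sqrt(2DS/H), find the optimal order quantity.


2*D*S = 2 * 29704.2132 * 161.9646 = 9622062.0185
2*D*S/H = 200407.8534
EOQ = sqrt(200407.8534) = 447.6694

447.6694 units


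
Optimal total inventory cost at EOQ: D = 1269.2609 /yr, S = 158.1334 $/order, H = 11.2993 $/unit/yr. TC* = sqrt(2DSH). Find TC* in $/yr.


2*D*S*H = 4535822.4427
TC* = sqrt(4535822.4427) = 2129.7470

2129.7470 $/yr


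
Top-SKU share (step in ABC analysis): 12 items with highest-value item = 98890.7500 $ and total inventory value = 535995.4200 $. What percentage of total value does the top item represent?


Top item = 98890.7500
Total = 535995.4200
Percentage = 98890.7500 / 535995.4200 * 100 = 18.4499

18.4499%


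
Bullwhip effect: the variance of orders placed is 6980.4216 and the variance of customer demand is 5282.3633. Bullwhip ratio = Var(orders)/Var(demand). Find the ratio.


BW = 6980.4216 / 5282.3633 = 1.3215

1.3215


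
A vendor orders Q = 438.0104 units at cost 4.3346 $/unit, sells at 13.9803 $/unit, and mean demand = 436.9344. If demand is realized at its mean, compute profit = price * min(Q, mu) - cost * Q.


Sales at mu = min(438.0104, 436.9344) = 436.9344
Revenue = 13.9803 * 436.9344 = 6108.4740
Total cost = 4.3346 * 438.0104 = 1898.5999
Profit = 6108.4740 - 1898.5999 = 4209.8741

4209.8741 $


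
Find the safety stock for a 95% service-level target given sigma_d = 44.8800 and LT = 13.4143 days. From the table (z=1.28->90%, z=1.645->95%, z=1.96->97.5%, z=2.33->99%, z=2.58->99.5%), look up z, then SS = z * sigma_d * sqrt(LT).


From the table, SL = 95% corresponds to z = 1.645
sqrt(LT) = sqrt(13.4143) = 3.6626
SS = 1.645 * 44.8800 * 3.6626 = 270.3976

270.3976 units


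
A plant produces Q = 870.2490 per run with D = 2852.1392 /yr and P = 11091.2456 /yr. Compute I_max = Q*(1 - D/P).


D/P = 0.2572
1 - D/P = 0.7428
I_max = 870.2490 * 0.7428 = 646.4625

646.4625 units


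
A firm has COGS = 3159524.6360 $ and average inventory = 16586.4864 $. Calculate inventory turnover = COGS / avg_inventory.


Turnover = 3159524.6360 / 16586.4864 = 190.4879

190.4879


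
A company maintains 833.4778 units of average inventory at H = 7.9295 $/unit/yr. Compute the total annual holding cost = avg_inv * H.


Cost = 833.4778 * 7.9295 = 6609.0622

6609.0622 $/yr


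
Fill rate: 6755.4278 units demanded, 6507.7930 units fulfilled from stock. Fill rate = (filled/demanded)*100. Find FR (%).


FR = 6507.7930 / 6755.4278 * 100 = 96.3343

96.3343%


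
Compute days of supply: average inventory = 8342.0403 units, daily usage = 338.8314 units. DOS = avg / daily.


DOS = 8342.0403 / 338.8314 = 24.6200

24.6200 days


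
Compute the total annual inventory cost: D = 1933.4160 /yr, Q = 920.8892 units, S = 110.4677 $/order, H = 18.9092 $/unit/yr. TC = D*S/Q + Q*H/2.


Ordering cost = D*S/Q = 231.9280
Holding cost = Q*H/2 = 8706.6390
TC = 231.9280 + 8706.6390 = 8938.5671

8938.5671 $/yr


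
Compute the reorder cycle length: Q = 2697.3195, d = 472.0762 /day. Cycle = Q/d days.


Cycle = 2697.3195 / 472.0762 = 5.7137

5.7137 days


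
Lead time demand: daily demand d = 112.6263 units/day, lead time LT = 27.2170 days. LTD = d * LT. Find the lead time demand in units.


LTD = 112.6263 * 27.2170 = 3065.3500

3065.3500 units


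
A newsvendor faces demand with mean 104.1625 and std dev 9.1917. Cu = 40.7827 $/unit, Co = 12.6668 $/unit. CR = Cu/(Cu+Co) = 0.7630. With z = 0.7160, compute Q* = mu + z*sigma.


CR = Cu/(Cu+Co) = 40.7827/(40.7827+12.6668) = 0.7630
z = 0.7160
Q* = 104.1625 + 0.7160 * 9.1917 = 110.7438

110.7438 units


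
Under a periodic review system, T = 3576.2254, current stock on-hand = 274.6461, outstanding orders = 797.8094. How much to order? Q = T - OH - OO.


Inventory position = OH + OO = 274.6461 + 797.8094 = 1072.4555
Q = 3576.2254 - 1072.4555 = 2503.7699

2503.7699 units


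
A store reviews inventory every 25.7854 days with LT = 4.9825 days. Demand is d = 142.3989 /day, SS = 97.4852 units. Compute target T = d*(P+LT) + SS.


P + LT = 30.7679
d*(P+LT) = 142.3989 * 30.7679 = 4381.3151
T = 4381.3151 + 97.4852 = 4478.8003

4478.8003 units


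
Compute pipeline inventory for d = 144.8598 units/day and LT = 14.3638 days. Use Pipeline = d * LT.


Pipeline = 144.8598 * 14.3638 = 2080.7372

2080.7372 units


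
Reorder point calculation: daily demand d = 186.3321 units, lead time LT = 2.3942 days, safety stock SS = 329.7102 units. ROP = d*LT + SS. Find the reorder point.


d*LT = 186.3321 * 2.3942 = 446.1163
ROP = 446.1163 + 329.7102 = 775.8265

775.8265 units


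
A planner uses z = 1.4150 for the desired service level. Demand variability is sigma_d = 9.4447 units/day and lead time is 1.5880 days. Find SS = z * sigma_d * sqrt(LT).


sqrt(LT) = sqrt(1.5880) = 1.2602
SS = 1.4150 * 9.4447 * 1.2602 = 16.8411

16.8411 units


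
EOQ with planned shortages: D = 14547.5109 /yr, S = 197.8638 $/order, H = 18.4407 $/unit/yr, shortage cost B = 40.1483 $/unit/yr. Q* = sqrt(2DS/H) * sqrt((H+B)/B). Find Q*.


sqrt(2DS/H) = 558.7323
sqrt((H+B)/B) = 1.2080
Q* = 558.7323 * 1.2080 = 674.9604

674.9604 units


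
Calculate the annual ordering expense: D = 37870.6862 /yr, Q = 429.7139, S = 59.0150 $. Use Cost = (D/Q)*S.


Number of orders = D/Q = 88.1300
Cost = 88.1300 * 59.0150 = 5200.9920

5200.9920 $/yr


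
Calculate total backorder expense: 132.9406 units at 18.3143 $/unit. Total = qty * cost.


Total = 132.9406 * 18.3143 = 2434.7140

2434.7140 $


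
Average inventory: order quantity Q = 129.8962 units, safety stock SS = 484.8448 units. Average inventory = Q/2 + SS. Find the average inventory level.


Q/2 = 64.9481
Avg = 64.9481 + 484.8448 = 549.7929

549.7929 units


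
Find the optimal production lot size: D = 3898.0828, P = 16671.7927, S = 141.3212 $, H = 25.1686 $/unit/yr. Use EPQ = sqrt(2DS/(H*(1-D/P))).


1 - D/P = 1 - 0.2338 = 0.7662
H*(1-D/P) = 19.2839
2DS = 1101763.4780
EPQ = sqrt(57133.9915) = 239.0272

239.0272 units


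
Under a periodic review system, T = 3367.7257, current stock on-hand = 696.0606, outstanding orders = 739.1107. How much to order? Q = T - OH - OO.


Inventory position = OH + OO = 696.0606 + 739.1107 = 1435.1713
Q = 3367.7257 - 1435.1713 = 1932.5544

1932.5544 units


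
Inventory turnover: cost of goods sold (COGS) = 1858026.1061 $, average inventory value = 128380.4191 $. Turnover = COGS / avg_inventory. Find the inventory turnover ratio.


Turnover = 1858026.1061 / 128380.4191 = 14.4728

14.4728


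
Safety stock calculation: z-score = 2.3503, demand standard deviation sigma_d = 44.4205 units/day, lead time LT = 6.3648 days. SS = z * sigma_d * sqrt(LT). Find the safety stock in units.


sqrt(LT) = sqrt(6.3648) = 2.5229
SS = 2.3503 * 44.4205 * 2.5229 = 263.3899

263.3899 units


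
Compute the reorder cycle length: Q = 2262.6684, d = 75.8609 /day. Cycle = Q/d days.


Cycle = 2262.6684 / 75.8609 = 29.8265

29.8265 days


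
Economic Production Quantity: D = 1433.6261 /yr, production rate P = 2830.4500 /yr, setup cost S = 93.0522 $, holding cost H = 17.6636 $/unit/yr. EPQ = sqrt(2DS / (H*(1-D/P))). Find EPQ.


1 - D/P = 1 - 0.5065 = 0.4935
H*(1-D/P) = 8.7170
2DS = 266804.1252
EPQ = sqrt(30607.4500) = 174.9498

174.9498 units


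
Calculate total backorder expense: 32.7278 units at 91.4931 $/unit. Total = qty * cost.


Total = 32.7278 * 91.4931 = 2994.3679

2994.3679 $


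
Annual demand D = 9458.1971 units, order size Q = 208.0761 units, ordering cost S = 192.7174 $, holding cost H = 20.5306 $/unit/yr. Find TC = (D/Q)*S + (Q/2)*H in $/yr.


Ordering cost = D*S/Q = 8760.0602
Holding cost = Q*H/2 = 2135.9636
TC = 8760.0602 + 2135.9636 = 10896.0237

10896.0237 $/yr


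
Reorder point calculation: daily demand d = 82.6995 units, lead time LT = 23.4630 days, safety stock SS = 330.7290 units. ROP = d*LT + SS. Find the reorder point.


d*LT = 82.6995 * 23.4630 = 1940.3784
ROP = 1940.3784 + 330.7290 = 2271.1074

2271.1074 units


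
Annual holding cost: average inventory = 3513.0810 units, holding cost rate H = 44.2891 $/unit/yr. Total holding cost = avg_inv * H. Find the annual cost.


Cost = 3513.0810 * 44.2891 = 155591.1957

155591.1957 $/yr


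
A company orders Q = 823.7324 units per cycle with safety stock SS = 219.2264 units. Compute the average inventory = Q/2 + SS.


Q/2 = 411.8662
Avg = 411.8662 + 219.2264 = 631.0926

631.0926 units


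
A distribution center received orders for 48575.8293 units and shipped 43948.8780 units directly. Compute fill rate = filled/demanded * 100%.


FR = 43948.8780 / 48575.8293 * 100 = 90.4748

90.4748%


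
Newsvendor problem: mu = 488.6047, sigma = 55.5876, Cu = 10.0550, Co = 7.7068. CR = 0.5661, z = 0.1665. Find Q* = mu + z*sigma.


CR = Cu/(Cu+Co) = 10.0550/(10.0550+7.7068) = 0.5661
z = 0.1665
Q* = 488.6047 + 0.1665 * 55.5876 = 497.8600

497.8600 units


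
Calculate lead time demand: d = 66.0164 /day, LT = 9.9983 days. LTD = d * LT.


LTD = 66.0164 * 9.9983 = 660.0518

660.0518 units


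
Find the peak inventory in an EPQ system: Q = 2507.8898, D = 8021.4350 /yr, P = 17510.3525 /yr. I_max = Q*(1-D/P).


D/P = 0.4581
1 - D/P = 0.5419
I_max = 2507.8898 * 0.5419 = 1359.0337

1359.0337 units


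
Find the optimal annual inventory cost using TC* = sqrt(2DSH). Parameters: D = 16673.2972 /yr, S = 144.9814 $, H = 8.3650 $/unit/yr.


2*D*S*H = 40441729.6493
TC* = sqrt(40441729.6493) = 6359.3812

6359.3812 $/yr


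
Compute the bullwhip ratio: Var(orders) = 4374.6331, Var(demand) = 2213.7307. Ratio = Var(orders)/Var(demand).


BW = 4374.6331 / 2213.7307 = 1.9761

1.9761


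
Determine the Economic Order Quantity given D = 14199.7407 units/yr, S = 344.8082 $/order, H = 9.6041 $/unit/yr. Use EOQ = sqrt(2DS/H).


2*D*S = 2 * 14199.7407 * 344.8082 = 9792374.0625
2*D*S/H = 1019603.5092
EOQ = sqrt(1019603.5092) = 1009.7542

1009.7542 units


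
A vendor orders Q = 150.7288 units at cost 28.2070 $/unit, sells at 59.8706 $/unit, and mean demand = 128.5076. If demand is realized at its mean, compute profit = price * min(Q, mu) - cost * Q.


Sales at mu = min(150.7288, 128.5076) = 128.5076
Revenue = 59.8706 * 128.5076 = 7693.8271
Total cost = 28.2070 * 150.7288 = 4251.6073
Profit = 7693.8271 - 4251.6073 = 3442.2199

3442.2199 $


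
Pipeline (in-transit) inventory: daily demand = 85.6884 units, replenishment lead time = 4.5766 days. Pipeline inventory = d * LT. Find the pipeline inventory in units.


Pipeline = 85.6884 * 4.5766 = 392.1615

392.1615 units


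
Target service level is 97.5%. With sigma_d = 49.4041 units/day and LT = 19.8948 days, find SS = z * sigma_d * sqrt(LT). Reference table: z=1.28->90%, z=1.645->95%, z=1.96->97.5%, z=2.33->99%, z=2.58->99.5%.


From the table, SL = 97.5% corresponds to z = 1.96
sqrt(LT) = sqrt(19.8948) = 4.4604
SS = 1.96 * 49.4041 * 4.4604 = 431.9056

431.9056 units


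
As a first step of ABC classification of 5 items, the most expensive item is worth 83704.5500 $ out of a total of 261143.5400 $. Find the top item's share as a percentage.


Top item = 83704.5500
Total = 261143.5400
Percentage = 83704.5500 / 261143.5400 * 100 = 32.0531

32.0531%


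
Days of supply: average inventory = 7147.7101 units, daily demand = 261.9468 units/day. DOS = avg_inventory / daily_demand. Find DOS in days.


DOS = 7147.7101 / 261.9468 = 27.2869

27.2869 days


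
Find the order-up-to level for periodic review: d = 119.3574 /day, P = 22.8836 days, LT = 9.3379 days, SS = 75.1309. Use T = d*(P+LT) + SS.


P + LT = 32.2215
d*(P+LT) = 119.3574 * 32.2215 = 3845.8745
T = 3845.8745 + 75.1309 = 3921.0054

3921.0054 units


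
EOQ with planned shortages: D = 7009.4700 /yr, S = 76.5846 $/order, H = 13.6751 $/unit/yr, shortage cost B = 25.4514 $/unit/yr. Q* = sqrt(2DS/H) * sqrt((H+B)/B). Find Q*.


sqrt(2DS/H) = 280.1967
sqrt((H+B)/B) = 1.2399
Q* = 280.1967 * 1.2399 = 347.4103

347.4103 units


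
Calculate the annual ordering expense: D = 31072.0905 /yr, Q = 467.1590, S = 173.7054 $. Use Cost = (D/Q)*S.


Number of orders = D/Q = 66.5129
Cost = 66.5129 * 173.7054 = 11553.6464

11553.6464 $/yr


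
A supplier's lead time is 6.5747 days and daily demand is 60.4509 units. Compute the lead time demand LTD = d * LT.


LTD = 60.4509 * 6.5747 = 397.4465

397.4465 units


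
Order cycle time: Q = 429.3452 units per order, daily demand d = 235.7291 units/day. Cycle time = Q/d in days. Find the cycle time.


Cycle = 429.3452 / 235.7291 = 1.8214

1.8214 days


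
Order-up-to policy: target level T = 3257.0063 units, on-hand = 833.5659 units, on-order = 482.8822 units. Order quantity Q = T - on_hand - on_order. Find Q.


Inventory position = OH + OO = 833.5659 + 482.8822 = 1316.4481
Q = 3257.0063 - 1316.4481 = 1940.5582

1940.5582 units


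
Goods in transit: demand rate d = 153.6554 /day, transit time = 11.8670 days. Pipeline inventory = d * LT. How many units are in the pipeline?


Pipeline = 153.6554 * 11.8670 = 1823.4286

1823.4286 units


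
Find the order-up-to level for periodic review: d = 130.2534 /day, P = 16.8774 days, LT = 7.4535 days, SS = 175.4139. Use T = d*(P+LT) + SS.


P + LT = 24.3309
d*(P+LT) = 130.2534 * 24.3309 = 3169.1825
T = 3169.1825 + 175.4139 = 3344.5964

3344.5964 units


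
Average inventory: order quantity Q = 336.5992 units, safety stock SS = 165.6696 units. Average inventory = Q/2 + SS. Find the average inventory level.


Q/2 = 168.2996
Avg = 168.2996 + 165.6696 = 333.9692

333.9692 units


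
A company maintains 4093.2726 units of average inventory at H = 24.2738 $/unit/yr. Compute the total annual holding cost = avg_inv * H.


Cost = 4093.2726 * 24.2738 = 99359.2804

99359.2804 $/yr


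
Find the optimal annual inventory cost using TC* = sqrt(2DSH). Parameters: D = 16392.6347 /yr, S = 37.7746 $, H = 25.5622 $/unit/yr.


2*D*S*H = 31657517.7729
TC* = sqrt(31657517.7729) = 5626.5014

5626.5014 $/yr


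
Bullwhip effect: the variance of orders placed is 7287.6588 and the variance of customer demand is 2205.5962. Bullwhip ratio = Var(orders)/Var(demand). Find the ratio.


BW = 7287.6588 / 2205.5962 = 3.3042

3.3042


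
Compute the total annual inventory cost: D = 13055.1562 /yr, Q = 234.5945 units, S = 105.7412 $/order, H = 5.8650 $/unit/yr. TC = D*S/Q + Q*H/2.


Ordering cost = D*S/Q = 5884.4853
Holding cost = Q*H/2 = 687.9484
TC = 5884.4853 + 687.9484 = 6572.4337

6572.4337 $/yr


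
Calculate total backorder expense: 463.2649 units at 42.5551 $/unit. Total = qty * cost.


Total = 463.2649 * 42.5551 = 19714.2841

19714.2841 $


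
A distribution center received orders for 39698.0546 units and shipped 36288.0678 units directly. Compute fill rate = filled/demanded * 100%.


FR = 36288.0678 / 39698.0546 * 100 = 91.4102

91.4102%


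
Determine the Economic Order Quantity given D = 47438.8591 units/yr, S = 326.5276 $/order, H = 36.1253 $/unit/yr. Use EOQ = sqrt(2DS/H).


2*D*S = 2 * 47438.8591 * 326.5276 = 30980193.6173
2*D*S/H = 857576.0926
EOQ = sqrt(857576.0926) = 926.0540

926.0540 units


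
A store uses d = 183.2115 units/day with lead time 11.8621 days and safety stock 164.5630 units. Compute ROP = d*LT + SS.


d*LT = 183.2115 * 11.8621 = 2173.2731
ROP = 2173.2731 + 164.5630 = 2337.8361

2337.8361 units


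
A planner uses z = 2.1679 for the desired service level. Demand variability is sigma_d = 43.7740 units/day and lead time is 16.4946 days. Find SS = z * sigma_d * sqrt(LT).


sqrt(LT) = sqrt(16.4946) = 4.0614
SS = 2.1679 * 43.7740 * 4.0614 = 385.4130

385.4130 units


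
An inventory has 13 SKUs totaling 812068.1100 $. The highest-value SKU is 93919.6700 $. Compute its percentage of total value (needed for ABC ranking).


Top item = 93919.6700
Total = 812068.1100
Percentage = 93919.6700 / 812068.1100 * 100 = 11.5655

11.5655%


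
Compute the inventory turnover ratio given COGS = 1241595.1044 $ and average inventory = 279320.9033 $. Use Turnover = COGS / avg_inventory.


Turnover = 1241595.1044 / 279320.9033 = 4.4450

4.4450


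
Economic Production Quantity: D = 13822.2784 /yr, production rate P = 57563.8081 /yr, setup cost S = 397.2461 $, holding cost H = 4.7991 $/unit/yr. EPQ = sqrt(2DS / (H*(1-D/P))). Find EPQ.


1 - D/P = 1 - 0.2401 = 0.7599
H*(1-D/P) = 3.6467
2DS = 10981692.3750
EPQ = sqrt(3011376.2730) = 1735.3317

1735.3317 units


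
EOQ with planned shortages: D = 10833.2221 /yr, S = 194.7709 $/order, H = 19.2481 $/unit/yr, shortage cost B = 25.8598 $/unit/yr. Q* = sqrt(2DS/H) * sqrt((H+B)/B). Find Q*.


sqrt(2DS/H) = 468.2329
sqrt((H+B)/B) = 1.3207
Q* = 468.2329 * 1.3207 = 618.4088

618.4088 units


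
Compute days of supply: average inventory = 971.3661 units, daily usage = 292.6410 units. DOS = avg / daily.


DOS = 971.3661 / 292.6410 = 3.3193

3.3193 days


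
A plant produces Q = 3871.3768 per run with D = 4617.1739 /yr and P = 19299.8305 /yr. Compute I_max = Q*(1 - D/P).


D/P = 0.2392
1 - D/P = 0.7608
I_max = 3871.3768 * 0.7608 = 2945.2122

2945.2122 units


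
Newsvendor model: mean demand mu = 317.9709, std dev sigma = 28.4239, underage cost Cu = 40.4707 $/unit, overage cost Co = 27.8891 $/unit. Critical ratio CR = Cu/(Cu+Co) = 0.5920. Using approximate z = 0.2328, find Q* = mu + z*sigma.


CR = Cu/(Cu+Co) = 40.4707/(40.4707+27.8891) = 0.5920
z = 0.2328
Q* = 317.9709 + 0.2328 * 28.4239 = 324.5880

324.5880 units


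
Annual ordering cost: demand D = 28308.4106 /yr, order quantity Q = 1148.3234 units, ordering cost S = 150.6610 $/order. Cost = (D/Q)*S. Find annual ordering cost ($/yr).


Number of orders = D/Q = 24.6519
Cost = 24.6519 * 150.6610 = 3714.0874

3714.0874 $/yr


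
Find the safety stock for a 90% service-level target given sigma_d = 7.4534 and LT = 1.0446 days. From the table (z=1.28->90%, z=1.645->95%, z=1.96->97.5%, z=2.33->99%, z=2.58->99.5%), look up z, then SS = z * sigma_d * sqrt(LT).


From the table, SL = 90% corresponds to z = 1.28
sqrt(LT) = sqrt(1.0446) = 1.0221
SS = 1.28 * 7.4534 * 1.0221 = 9.7508

9.7508 units


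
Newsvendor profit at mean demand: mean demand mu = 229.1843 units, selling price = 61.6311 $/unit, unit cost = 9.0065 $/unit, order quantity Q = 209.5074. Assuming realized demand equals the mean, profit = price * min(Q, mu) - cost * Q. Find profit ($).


Sales at mu = min(209.5074, 229.1843) = 209.5074
Revenue = 61.6311 * 209.5074 = 12912.1715
Total cost = 9.0065 * 209.5074 = 1886.9284
Profit = 12912.1715 - 1886.9284 = 11025.2431

11025.2431 $


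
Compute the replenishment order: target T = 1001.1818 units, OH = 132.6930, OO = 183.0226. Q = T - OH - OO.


Inventory position = OH + OO = 132.6930 + 183.0226 = 315.7156
Q = 1001.1818 - 315.7156 = 685.4662

685.4662 units


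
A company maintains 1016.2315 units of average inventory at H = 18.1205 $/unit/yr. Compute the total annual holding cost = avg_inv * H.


Cost = 1016.2315 * 18.1205 = 18414.6229

18414.6229 $/yr


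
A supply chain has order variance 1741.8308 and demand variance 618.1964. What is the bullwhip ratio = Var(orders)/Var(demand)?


BW = 1741.8308 / 618.1964 = 2.8176

2.8176


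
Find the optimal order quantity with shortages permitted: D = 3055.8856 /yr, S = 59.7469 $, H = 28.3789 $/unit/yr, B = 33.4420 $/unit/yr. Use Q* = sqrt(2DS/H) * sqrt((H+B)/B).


sqrt(2DS/H) = 113.4341
sqrt((H+B)/B) = 1.3596
Q* = 113.4341 * 1.3596 = 154.2286

154.2286 units


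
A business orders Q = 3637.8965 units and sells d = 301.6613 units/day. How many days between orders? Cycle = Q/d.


Cycle = 3637.8965 / 301.6613 = 12.0595

12.0595 days


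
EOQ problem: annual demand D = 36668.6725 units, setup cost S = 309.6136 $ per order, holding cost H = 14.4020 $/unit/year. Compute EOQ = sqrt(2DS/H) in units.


2*D*S = 2 * 36668.6725 * 309.6136 = 22706239.3999
2*D*S/H = 1576603.2079
EOQ = sqrt(1576603.2079) = 1255.6286

1255.6286 units


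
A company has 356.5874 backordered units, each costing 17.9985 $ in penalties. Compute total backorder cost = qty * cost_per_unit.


Total = 356.5874 * 17.9985 = 6418.0383

6418.0383 $


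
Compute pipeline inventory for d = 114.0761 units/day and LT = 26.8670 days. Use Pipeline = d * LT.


Pipeline = 114.0761 * 26.8670 = 3064.8826

3064.8826 units


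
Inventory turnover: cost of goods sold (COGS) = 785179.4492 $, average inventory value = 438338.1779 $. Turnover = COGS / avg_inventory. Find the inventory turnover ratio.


Turnover = 785179.4492 / 438338.1779 = 1.7913

1.7913


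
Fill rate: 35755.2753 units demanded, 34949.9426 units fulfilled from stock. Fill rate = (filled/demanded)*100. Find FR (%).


FR = 34949.9426 / 35755.2753 * 100 = 97.7477

97.7477%


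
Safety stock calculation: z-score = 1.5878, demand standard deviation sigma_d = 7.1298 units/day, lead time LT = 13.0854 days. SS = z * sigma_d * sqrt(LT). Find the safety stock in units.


sqrt(LT) = sqrt(13.0854) = 3.6174
SS = 1.5878 * 7.1298 * 3.6174 = 40.9512

40.9512 units


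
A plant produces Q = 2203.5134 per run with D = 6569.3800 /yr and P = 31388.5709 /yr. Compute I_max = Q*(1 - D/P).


D/P = 0.2093
1 - D/P = 0.7907
I_max = 2203.5134 * 0.7907 = 1742.3354

1742.3354 units


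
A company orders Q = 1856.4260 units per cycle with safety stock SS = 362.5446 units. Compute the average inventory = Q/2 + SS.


Q/2 = 928.2130
Avg = 928.2130 + 362.5446 = 1290.7576

1290.7576 units


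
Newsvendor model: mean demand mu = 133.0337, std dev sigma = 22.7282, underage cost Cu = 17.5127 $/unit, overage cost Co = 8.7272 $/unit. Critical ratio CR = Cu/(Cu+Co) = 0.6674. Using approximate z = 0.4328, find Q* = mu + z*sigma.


CR = Cu/(Cu+Co) = 17.5127/(17.5127+8.7272) = 0.6674
z = 0.4328
Q* = 133.0337 + 0.4328 * 22.7282 = 142.8705

142.8705 units


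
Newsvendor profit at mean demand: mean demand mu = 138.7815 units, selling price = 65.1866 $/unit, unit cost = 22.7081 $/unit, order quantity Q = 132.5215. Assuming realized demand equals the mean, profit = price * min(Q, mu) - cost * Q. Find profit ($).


Sales at mu = min(132.5215, 138.7815) = 132.5215
Revenue = 65.1866 * 132.5215 = 8638.6260
Total cost = 22.7081 * 132.5215 = 3009.3115
Profit = 8638.6260 - 3009.3115 = 5629.3145

5629.3145 $


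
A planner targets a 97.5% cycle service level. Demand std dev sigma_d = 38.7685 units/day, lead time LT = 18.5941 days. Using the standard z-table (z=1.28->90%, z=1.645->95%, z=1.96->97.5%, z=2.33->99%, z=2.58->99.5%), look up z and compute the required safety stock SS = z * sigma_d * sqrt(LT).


From the table, SL = 97.5% corresponds to z = 1.96
sqrt(LT) = sqrt(18.5941) = 4.3121
SS = 1.96 * 38.7685 * 4.3121 = 327.6594

327.6594 units


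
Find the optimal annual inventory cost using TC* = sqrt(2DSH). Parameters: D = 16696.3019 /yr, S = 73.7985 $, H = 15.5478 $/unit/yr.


2*D*S*H = 38314817.7994
TC* = sqrt(38314817.7994) = 6189.8964

6189.8964 $/yr


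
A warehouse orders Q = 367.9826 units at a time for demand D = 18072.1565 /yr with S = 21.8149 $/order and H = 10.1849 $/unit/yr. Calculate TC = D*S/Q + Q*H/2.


Ordering cost = D*S/Q = 1071.3612
Holding cost = Q*H/2 = 1873.9330
TC = 1071.3612 + 1873.9330 = 2945.2942

2945.2942 $/yr


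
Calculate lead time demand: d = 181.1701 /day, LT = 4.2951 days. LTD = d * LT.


LTD = 181.1701 * 4.2951 = 778.1437

778.1437 units


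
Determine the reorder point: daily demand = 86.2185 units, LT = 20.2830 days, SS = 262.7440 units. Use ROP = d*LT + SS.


d*LT = 86.2185 * 20.2830 = 1748.7698
ROP = 1748.7698 + 262.7440 = 2011.5138

2011.5138 units


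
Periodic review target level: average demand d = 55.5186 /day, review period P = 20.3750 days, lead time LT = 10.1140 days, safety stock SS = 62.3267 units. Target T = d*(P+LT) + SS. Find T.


P + LT = 30.4890
d*(P+LT) = 55.5186 * 30.4890 = 1692.7066
T = 1692.7066 + 62.3267 = 1755.0333

1755.0333 units


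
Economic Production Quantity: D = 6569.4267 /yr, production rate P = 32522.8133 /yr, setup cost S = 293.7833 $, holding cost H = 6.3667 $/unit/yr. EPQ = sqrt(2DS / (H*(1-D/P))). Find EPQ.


1 - D/P = 1 - 0.2020 = 0.7980
H*(1-D/P) = 5.0807
2DS = 3859975.7101
EPQ = sqrt(759738.7108) = 871.6299

871.6299 units


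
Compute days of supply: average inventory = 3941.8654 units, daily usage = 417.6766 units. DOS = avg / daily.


DOS = 3941.8654 / 417.6766 = 9.4376

9.4376 days


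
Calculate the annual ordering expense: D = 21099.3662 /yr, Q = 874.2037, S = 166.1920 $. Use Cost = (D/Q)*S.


Number of orders = D/Q = 24.1355
Cost = 24.1355 * 166.1920 = 4011.1314

4011.1314 $/yr


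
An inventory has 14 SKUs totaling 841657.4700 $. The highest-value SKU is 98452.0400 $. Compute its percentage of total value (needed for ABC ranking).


Top item = 98452.0400
Total = 841657.4700
Percentage = 98452.0400 / 841657.4700 * 100 = 11.6974

11.6974%


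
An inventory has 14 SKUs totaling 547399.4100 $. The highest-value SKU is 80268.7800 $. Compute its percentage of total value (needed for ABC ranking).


Top item = 80268.7800
Total = 547399.4100
Percentage = 80268.7800 / 547399.4100 * 100 = 14.6637

14.6637%


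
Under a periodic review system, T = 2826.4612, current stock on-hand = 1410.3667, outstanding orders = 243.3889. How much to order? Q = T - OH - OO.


Inventory position = OH + OO = 1410.3667 + 243.3889 = 1653.7556
Q = 2826.4612 - 1653.7556 = 1172.7056

1172.7056 units


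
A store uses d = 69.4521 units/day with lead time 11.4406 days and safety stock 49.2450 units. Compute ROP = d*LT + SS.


d*LT = 69.4521 * 11.4406 = 794.5737
ROP = 794.5737 + 49.2450 = 843.8187

843.8187 units


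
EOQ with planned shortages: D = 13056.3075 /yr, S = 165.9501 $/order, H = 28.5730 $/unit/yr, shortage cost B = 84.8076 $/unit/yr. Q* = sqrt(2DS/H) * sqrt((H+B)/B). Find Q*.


sqrt(2DS/H) = 389.4359
sqrt((H+B)/B) = 1.1563
Q* = 389.4359 * 1.1563 = 450.2855

450.2855 units


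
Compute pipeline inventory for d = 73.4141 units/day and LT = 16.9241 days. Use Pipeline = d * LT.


Pipeline = 73.4141 * 16.9241 = 1242.4676

1242.4676 units


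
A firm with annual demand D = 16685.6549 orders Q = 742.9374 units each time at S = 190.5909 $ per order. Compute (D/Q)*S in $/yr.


Number of orders = D/Q = 22.4590
Cost = 22.4590 * 190.5909 = 4280.4871

4280.4871 $/yr


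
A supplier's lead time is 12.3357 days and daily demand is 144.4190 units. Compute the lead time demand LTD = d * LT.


LTD = 144.4190 * 12.3357 = 1781.5095

1781.5095 units


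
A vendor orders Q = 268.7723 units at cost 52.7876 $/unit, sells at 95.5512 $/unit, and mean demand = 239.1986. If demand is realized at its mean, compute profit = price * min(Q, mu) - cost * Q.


Sales at mu = min(268.7723, 239.1986) = 239.1986
Revenue = 95.5512 * 239.1986 = 22855.7133
Total cost = 52.7876 * 268.7723 = 14187.8447
Profit = 22855.7133 - 14187.8447 = 8667.8686

8667.8686 $


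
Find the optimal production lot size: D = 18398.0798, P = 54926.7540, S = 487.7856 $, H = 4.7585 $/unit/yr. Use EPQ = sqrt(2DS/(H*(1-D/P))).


1 - D/P = 1 - 0.3350 = 0.6650
H*(1-D/P) = 3.1646
2DS = 17948636.7882
EPQ = sqrt(5671676.0863) = 2381.5281

2381.5281 units


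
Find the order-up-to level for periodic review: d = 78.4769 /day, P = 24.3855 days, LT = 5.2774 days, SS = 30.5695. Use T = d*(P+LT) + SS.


P + LT = 29.6629
d*(P+LT) = 78.4769 * 29.6629 = 2327.8524
T = 2327.8524 + 30.5695 = 2358.4219

2358.4219 units


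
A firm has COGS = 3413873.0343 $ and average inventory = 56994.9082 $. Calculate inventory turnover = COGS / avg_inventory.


Turnover = 3413873.0343 / 56994.9082 = 59.8979

59.8979


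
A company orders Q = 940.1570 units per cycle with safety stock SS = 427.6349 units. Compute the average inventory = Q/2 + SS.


Q/2 = 470.0785
Avg = 470.0785 + 427.6349 = 897.7134

897.7134 units


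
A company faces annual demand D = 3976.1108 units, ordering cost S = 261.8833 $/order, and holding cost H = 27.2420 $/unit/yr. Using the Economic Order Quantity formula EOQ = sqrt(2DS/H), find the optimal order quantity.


2*D*S = 2 * 3976.1108 * 261.8833 = 2082554.0349
2*D*S/H = 76446.4443
EOQ = sqrt(76446.4443) = 276.4895

276.4895 units


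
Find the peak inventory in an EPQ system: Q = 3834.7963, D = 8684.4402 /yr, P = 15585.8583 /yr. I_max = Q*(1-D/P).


D/P = 0.5572
1 - D/P = 0.4428
I_max = 3834.7963 * 0.4428 = 1698.0478

1698.0478 units


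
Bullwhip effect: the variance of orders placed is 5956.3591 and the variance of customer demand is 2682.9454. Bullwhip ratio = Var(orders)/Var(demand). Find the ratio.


BW = 5956.3591 / 2682.9454 = 2.2201

2.2201


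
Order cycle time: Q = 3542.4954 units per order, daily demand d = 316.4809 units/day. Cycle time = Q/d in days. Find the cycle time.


Cycle = 3542.4954 / 316.4809 = 11.1934

11.1934 days


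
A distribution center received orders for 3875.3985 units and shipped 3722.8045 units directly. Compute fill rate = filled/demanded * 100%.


FR = 3722.8045 / 3875.3985 * 100 = 96.0625

96.0625%


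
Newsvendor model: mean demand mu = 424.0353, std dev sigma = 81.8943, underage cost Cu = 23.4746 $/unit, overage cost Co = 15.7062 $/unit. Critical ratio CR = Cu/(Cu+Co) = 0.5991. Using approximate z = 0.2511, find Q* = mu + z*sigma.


CR = Cu/(Cu+Co) = 23.4746/(23.4746+15.7062) = 0.5991
z = 0.2511
Q* = 424.0353 + 0.2511 * 81.8943 = 444.5990

444.5990 units


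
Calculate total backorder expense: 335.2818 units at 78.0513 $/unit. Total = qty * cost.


Total = 335.2818 * 78.0513 = 26169.1804

26169.1804 $


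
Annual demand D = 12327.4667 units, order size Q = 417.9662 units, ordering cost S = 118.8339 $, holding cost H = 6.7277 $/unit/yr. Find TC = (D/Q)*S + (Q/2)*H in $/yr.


Ordering cost = D*S/Q = 3504.8790
Holding cost = Q*H/2 = 1405.9756
TC = 3504.8790 + 1405.9756 = 4910.8546

4910.8546 $/yr


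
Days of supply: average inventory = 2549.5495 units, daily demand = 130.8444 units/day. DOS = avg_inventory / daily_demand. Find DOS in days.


DOS = 2549.5495 / 130.8444 = 19.4854

19.4854 days


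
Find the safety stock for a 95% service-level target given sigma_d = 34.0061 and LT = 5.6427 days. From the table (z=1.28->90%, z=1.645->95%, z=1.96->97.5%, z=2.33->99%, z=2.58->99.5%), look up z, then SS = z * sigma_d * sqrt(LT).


From the table, SL = 95% corresponds to z = 1.645
sqrt(LT) = sqrt(5.6427) = 2.3754
SS = 1.645 * 34.0061 * 2.3754 = 132.8820

132.8820 units


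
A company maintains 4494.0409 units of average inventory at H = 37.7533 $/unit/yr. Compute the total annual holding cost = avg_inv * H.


Cost = 4494.0409 * 37.7533 = 169664.8743

169664.8743 $/yr


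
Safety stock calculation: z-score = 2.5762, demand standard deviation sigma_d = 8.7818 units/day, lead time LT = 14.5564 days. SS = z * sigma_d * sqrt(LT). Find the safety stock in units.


sqrt(LT) = sqrt(14.5564) = 3.8153
SS = 2.5762 * 8.7818 * 3.8153 = 86.3158

86.3158 units


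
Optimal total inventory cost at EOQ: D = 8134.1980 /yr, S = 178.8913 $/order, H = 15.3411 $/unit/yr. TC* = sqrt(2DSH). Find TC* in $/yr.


2*D*S*H = 44646812.2755
TC* = sqrt(44646812.2755) = 6681.8270

6681.8270 $/yr


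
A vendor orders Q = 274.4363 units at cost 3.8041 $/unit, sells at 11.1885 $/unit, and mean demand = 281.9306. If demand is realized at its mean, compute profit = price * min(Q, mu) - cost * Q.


Sales at mu = min(274.4363, 281.9306) = 274.4363
Revenue = 11.1885 * 274.4363 = 3070.5305
Total cost = 3.8041 * 274.4363 = 1043.9831
Profit = 3070.5305 - 1043.9831 = 2026.5474

2026.5474 $


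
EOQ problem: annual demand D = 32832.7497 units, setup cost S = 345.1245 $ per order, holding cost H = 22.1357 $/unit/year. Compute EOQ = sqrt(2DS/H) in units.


2*D*S = 2 * 32832.7497 * 345.1245 = 22662772.6477
2*D*S/H = 1023810.9772
EOQ = sqrt(1023810.9772) = 1011.8354

1011.8354 units


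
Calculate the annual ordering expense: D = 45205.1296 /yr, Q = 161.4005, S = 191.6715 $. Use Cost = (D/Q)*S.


Number of orders = D/Q = 280.0805
Cost = 280.0805 * 191.6715 = 53683.4458

53683.4458 $/yr


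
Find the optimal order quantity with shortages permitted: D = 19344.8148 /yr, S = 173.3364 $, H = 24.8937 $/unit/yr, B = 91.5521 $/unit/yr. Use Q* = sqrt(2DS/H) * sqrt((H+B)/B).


sqrt(2DS/H) = 519.0360
sqrt((H+B)/B) = 1.1278
Q* = 519.0360 * 1.1278 = 585.3629

585.3629 units


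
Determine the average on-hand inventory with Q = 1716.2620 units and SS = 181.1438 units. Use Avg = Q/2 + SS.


Q/2 = 858.1310
Avg = 858.1310 + 181.1438 = 1039.2748

1039.2748 units


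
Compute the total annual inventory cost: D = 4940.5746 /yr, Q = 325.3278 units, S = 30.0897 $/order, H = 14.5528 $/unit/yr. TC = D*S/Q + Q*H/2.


Ordering cost = D*S/Q = 456.9557
Holding cost = Q*H/2 = 2367.2152
TC = 456.9557 + 2367.2152 = 2824.1709

2824.1709 $/yr


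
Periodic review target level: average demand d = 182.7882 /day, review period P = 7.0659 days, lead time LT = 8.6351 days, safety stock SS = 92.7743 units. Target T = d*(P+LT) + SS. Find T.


P + LT = 15.7010
d*(P+LT) = 182.7882 * 15.7010 = 2869.9575
T = 2869.9575 + 92.7743 = 2962.7318

2962.7318 units


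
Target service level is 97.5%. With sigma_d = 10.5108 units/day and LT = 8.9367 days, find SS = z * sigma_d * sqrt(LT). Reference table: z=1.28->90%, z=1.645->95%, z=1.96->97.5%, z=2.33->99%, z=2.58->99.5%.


From the table, SL = 97.5% corresponds to z = 1.96
sqrt(LT) = sqrt(8.9367) = 2.9894
SS = 1.96 * 10.5108 * 2.9894 = 61.5858

61.5858 units


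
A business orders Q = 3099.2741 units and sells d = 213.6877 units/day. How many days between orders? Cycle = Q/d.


Cycle = 3099.2741 / 213.6877 = 14.5038

14.5038 days


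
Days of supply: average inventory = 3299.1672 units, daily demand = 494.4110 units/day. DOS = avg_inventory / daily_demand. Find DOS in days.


DOS = 3299.1672 / 494.4110 = 6.6729

6.6729 days


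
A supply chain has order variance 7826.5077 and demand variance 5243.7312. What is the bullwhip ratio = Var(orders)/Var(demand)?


BW = 7826.5077 / 5243.7312 = 1.4925

1.4925


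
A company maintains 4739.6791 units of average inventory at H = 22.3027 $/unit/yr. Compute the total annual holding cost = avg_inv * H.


Cost = 4739.6791 * 22.3027 = 105707.6411

105707.6411 $/yr


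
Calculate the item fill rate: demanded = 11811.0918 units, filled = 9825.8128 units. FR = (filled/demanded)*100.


FR = 9825.8128 / 11811.0918 * 100 = 83.1914

83.1914%


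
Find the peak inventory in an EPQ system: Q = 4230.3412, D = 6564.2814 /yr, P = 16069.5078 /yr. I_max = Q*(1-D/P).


D/P = 0.4085
1 - D/P = 0.5915
I_max = 4230.3412 * 0.5915 = 2502.2764

2502.2764 units


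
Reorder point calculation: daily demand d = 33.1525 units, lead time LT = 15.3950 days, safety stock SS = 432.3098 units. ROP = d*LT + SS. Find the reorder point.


d*LT = 33.1525 * 15.3950 = 510.3827
ROP = 510.3827 + 432.3098 = 942.6925

942.6925 units


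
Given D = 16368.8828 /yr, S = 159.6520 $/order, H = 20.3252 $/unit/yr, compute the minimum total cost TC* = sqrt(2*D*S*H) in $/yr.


2*D*S*H = 106232701.5713
TC* = sqrt(106232701.5713) = 10306.9249

10306.9249 $/yr


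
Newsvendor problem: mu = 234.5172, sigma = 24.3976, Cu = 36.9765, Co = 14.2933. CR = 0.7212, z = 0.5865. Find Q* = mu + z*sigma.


CR = Cu/(Cu+Co) = 36.9765/(36.9765+14.2933) = 0.7212
z = 0.5865
Q* = 234.5172 + 0.5865 * 24.3976 = 248.8264

248.8264 units


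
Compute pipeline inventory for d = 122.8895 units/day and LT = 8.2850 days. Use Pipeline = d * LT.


Pipeline = 122.8895 * 8.2850 = 1018.1395

1018.1395 units


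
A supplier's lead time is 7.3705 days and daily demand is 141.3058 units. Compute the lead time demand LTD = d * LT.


LTD = 141.3058 * 7.3705 = 1041.4944

1041.4944 units


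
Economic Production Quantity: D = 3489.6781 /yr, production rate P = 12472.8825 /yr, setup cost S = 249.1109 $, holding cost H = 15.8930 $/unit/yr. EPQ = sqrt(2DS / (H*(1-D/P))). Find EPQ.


1 - D/P = 1 - 0.2798 = 0.7202
H*(1-D/P) = 11.4464
2DS = 1738633.7044
EPQ = sqrt(151893.0003) = 389.7345

389.7345 units


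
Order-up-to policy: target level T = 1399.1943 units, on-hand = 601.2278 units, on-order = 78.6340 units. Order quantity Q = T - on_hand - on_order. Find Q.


Inventory position = OH + OO = 601.2278 + 78.6340 = 679.8618
Q = 1399.1943 - 679.8618 = 719.3325

719.3325 units


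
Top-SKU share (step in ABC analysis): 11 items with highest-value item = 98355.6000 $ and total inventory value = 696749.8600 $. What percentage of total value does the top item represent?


Top item = 98355.6000
Total = 696749.8600
Percentage = 98355.6000 / 696749.8600 * 100 = 14.1163

14.1163%


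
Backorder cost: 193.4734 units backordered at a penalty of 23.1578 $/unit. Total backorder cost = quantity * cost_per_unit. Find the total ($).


Total = 193.4734 * 23.1578 = 4480.4183

4480.4183 $


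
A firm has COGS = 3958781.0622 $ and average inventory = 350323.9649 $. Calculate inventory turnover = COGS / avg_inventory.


Turnover = 3958781.0622 / 350323.9649 = 11.3003

11.3003
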